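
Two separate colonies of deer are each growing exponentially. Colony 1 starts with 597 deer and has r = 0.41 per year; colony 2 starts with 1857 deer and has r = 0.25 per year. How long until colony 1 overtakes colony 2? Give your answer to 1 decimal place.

7.1 years

Set 597·e^(0.41t) = 1857·e^(0.25t).
e^((0.41 − 0.25)t) = 1857/597 → e^(0.16·t) = 3.1106.
0.16·t = ln(3.1106) = 1.1348, so t = 1.1348/0.16 = 7.0925.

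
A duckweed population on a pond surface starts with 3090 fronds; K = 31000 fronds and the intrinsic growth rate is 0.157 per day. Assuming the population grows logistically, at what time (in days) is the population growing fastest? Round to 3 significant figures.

14.0 days

Logistic growth is fastest at N = K/2 = 15500.
A = (K − N₀)/N₀ = 9.0324. Set K/(1 + A·e^(−rt)) = K/2 → A·e^(−rt) = 1.
e^(−0.157t) = 1/9.0324 = 0.110713, so t = ln(9.0324)/0.157 = 2.2008/0.157 = 14.018.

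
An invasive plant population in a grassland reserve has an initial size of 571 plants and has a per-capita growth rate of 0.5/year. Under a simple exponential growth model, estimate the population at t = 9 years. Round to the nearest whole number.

N(t) = N₀·e^(rt) = 571 × e^(0.5×9) = 571 × e^4.5.
e^4.5 ≈ 90.017, so N ≈ 571 × 90.017 = 51399.8.

51400 plants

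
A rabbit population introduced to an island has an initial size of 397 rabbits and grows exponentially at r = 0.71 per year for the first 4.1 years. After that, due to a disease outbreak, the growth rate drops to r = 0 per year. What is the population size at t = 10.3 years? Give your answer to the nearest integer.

Phase 1: N(4.1) = 397·e^(0.71×4.1) = 397·e^2.911 = 7294.94.
Phase 2 runs for 10.3 − 4.1 = 6.2 years at r = 0.
N(10.3) = 7294.94·e^(0×6.2) = 7294.94·e^-0 = 7294.94.

7295 rabbits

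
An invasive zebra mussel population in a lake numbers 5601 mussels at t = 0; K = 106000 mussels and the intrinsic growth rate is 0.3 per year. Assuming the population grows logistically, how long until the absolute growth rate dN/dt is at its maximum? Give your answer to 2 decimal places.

Logistic growth is fastest at N = K/2 = 53000.
A = (K − N₀)/N₀ = 17.925. Set K/(1 + A·e^(−rt)) = K/2 → A·e^(−rt) = 1.
e^(−0.3t) = 1/17.925 = 0.0557874, so t = ln(17.925)/0.3 = 2.8862/0.3 = 9.6207.

9.62 years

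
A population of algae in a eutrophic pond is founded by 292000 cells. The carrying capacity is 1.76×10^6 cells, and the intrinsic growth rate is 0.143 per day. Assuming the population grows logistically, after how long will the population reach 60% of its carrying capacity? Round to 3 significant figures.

14.1 days

A = (K − N₀)/N₀ = (1.76×10^6 − 292000)/292000 = 5.0274.
Solve 1.76×10^6/(1 + 5.0274·e^(−0.143t)) = 1.056×10^6: 1 + 5.0274·e^(−0.143t) = 1.6667, so e^(−0.143t) = 0.132607.
−0.143·t = ln(0.132607) = -2.0204, so t = 2.0204/0.143 = 14.128.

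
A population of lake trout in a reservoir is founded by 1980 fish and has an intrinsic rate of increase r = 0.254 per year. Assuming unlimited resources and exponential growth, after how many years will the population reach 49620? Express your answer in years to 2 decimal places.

Set N₀·e^(rt) = 49620: e^(0.254·t) = 49620/1980 = 25.061.
0.254·t = ln(25.061) = 3.2213, so t = 3.2213/0.254 = 12.682.

12.68 years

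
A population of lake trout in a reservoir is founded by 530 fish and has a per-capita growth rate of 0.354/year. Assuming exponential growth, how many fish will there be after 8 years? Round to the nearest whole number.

8999 fish

N(t) = N₀·e^(rt) = 530 × e^(0.354×8) = 530 × e^2.832.
e^2.832 ≈ 16.979, so N ≈ 530 × 16.979 = 8999.07.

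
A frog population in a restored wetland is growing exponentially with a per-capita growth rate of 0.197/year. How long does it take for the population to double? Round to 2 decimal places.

Doubling time t_d = ln(2)/r = 0.6931/0.197 = 3.5185.

3.52 years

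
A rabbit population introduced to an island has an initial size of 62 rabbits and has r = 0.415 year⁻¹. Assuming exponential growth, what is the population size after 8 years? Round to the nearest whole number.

1715 rabbits

N(t) = N₀·e^(rt) = 62 × e^(0.415×8) = 62 × e^3.32.
e^3.32 ≈ 27.66, so N ≈ 62 × 27.66 = 1714.94.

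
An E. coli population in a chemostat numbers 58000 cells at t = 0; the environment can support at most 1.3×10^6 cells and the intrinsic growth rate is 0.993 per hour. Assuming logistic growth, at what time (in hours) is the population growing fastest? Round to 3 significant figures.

3.09 hours

Logistic growth is fastest at N = K/2 = 650000.
A = (K − N₀)/N₀ = 21.414. Set K/(1 + A·e^(−rt)) = K/2 → A·e^(−rt) = 1.
e^(−0.993t) = 1/21.414 = 0.0466989, so t = ln(21.414)/0.993 = 3.064/0.993 = 3.0856.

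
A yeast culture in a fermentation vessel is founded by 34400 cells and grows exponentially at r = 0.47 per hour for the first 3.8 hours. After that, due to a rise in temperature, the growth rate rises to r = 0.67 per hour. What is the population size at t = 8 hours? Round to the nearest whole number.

Phase 1: N(3.8) = 34400·e^(0.47×3.8) = 34400·e^1.786 = 205215.
Phase 2 runs for 8 − 3.8 = 4.2 hours at r = 0.67.
N(8) = 205215·e^(0.67×4.2) = 205215·e^2.814 = 3.42226×10^6.

3422260 cells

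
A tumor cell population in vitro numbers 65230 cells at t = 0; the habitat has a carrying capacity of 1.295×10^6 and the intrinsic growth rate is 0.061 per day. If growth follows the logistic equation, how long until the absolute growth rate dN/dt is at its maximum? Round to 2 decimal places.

Logistic growth is fastest at N = K/2 = 647500.
A = (K − N₀)/N₀ = 18.853. Set K/(1 + A·e^(−rt)) = K/2 → A·e^(−rt) = 1.
e^(−0.061t) = 1/18.853 = 0.0530424, so t = ln(18.853)/0.061 = 2.9367/0.061 = 48.142.

48.14 days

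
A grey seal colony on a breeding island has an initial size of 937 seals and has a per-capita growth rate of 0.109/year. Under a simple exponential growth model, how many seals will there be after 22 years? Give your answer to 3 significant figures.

N(t) = N₀·e^(rt) = 937 × e^(0.109×22) = 937 × e^2.398.
e^2.398 ≈ 11.001, so N ≈ 937 × 11.001 = 10308.1.

10300 seals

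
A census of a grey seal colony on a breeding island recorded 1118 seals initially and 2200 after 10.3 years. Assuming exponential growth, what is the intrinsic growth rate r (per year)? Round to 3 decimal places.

From N(t) = N₀·e^(rt): e^(r·10.3) = 2200/1118 = 1.9678.
r·10.3 = ln(1.9678) = 0.67692, so r = 0.67692/10.3 = 0.06572.

0.066 per year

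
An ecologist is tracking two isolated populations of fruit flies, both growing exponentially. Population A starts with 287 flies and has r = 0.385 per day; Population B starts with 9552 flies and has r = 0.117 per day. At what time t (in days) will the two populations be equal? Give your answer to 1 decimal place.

Set 287·e^(0.385t) = 9552·e^(0.117t).
e^((0.385 − 0.117)t) = 9552/287 → e^(0.268·t) = 33.282.
0.268·t = ln(33.282) = 3.505, so t = 3.505/0.268 = 13.078.

13.1 days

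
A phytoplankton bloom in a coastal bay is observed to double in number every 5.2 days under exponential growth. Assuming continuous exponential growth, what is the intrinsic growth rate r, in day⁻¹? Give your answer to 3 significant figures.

0.133 per day

r = ln(2)/t_d = 0.6931/5.2 = 0.1333.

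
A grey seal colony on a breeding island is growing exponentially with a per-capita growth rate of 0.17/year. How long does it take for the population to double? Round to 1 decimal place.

4.1 years

Doubling time t_d = ln(2)/r = 0.6931/0.17 = 4.0773.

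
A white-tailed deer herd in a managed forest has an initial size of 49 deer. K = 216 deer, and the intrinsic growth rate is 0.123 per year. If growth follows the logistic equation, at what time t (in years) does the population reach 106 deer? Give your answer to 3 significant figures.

9.67 years

A = (K − N₀)/N₀ = (216 − 49)/49 = 3.4082.
Solve 216/(1 + 3.4082·e^(−0.123t)) = 106: 1 + 3.4082·e^(−0.123t) = 2.0377, so e^(−0.123t) = 0.304485.
−0.123·t = ln(0.304485) = -1.1891, so t = 1.1891/0.123 = 9.6677.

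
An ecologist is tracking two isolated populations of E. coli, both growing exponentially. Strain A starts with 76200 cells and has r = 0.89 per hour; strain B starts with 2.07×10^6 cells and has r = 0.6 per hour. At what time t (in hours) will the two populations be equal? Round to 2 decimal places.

11.39 hours

Set 76200·e^(0.89t) = 2.07×10^6·e^(0.6t).
e^((0.89 − 0.6)t) = 2.07×10^6/76200 → e^(0.29·t) = 27.165.
0.29·t = ln(27.165) = 3.3019, so t = 3.3019/0.29 = 11.386.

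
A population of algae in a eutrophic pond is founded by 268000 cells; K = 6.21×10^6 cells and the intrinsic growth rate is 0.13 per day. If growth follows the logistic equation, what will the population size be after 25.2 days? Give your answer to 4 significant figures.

3379000 cells

A = (K − N₀)/N₀ = (6.21×10^6 − 268000)/268000 = 22.172.
N(t) = K/(1 + A·e^(−rt)) = 6.21×10^6/(1 + 22.172×e^(−0.13×25.2)).
e^(−3.276) = 0.037779; denominator = 1 + 22.172×0.037779 = 1.8376.
N = 6.21×10^6/1.8376 = 3.379364×10^6.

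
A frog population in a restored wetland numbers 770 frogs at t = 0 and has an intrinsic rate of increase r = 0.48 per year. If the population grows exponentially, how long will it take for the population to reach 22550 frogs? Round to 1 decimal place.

7.0 years

Set N₀·e^(rt) = 22550: e^(0.48·t) = 22550/770 = 29.286.
0.48·t = ln(29.286) = 3.3771, so t = 3.3771/0.48 = 7.0356.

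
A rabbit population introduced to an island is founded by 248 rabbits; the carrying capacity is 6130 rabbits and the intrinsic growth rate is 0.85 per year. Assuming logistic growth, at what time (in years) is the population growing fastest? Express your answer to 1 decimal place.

3.7 years

Logistic growth is fastest at N = K/2 = 3065.
A = (K − N₀)/N₀ = 23.718. Set K/(1 + A·e^(−rt)) = K/2 → A·e^(−rt) = 1.
e^(−0.85t) = 1/23.718 = 0.0421625, so t = ln(23.718)/0.85 = 3.1662/0.85 = 3.725.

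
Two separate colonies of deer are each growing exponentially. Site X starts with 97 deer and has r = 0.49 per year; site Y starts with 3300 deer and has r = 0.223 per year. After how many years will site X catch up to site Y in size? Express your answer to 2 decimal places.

13.21 years

Set 97·e^(0.49t) = 3300·e^(0.223t).
e^((0.49 − 0.223)t) = 3300/97 → e^(0.267·t) = 34.021.
0.267·t = ln(34.021) = 3.527, so t = 3.527/0.267 = 13.21.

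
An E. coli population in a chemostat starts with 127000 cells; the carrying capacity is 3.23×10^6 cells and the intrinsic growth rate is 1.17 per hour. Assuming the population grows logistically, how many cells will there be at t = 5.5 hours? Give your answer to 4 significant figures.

A = (K − N₀)/N₀ = (3.23×10^6 − 127000)/127000 = 24.433.
N(t) = K/(1 + A·e^(−rt)) = 3.23×10^6/(1 + 24.433×e^(−1.17×5.5)).
e^(−6.435) = 0.0016044; denominator = 1 + 24.433×0.0016044 = 1.0392.
N = 3.23×10^6/1.0392 = 3.108158×10^6.

3108000 cells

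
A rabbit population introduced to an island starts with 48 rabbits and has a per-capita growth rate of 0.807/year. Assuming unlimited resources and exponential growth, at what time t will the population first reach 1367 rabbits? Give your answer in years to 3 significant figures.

Set N₀·e^(rt) = 1367: e^(0.807·t) = 1367/48 = 28.479.
0.807·t = ln(28.479) = 3.3492, so t = 3.3492/0.807 = 4.1502.

4.15 years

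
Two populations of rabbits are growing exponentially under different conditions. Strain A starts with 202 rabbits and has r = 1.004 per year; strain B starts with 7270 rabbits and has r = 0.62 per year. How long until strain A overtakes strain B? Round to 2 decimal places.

9.33 years

Set 202·e^(1.004t) = 7270·e^(0.62t).
e^((1.004 − 0.62)t) = 7270/202 → e^(0.384·t) = 35.99.
0.384·t = ln(35.99) = 3.5832, so t = 3.5832/0.384 = 9.3314.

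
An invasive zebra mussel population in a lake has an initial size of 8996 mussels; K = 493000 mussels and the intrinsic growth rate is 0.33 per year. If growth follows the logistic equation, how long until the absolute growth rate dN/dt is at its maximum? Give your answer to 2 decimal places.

Logistic growth is fastest at N = K/2 = 246500.
A = (K − N₀)/N₀ = 53.802. Set K/(1 + A·e^(−rt)) = K/2 → A·e^(−rt) = 1.
e^(−0.33t) = 1/53.802 = 0.0185866, so t = ln(53.802)/0.33 = 3.9853/0.33 = 12.077.

12.08 years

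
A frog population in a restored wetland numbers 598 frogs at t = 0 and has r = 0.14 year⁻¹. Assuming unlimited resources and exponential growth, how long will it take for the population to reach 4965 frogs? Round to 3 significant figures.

15.1 years

Set N₀·e^(rt) = 4965: e^(0.14·t) = 4965/598 = 8.3027.
0.14·t = ln(8.3027) = 2.1166, so t = 2.1166/0.14 = 15.118.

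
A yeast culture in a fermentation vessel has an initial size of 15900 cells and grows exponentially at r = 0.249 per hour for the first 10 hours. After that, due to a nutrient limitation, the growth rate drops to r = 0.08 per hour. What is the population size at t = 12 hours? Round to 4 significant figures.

Phase 1: N(10) = 15900·e^(0.249×10) = 15900·e^2.49 = 191774.
Phase 2 runs for 12 − 10 = 2 hours at r = 0.08.
N(12) = 191774·e^(0.08×2) = 191774·e^0.16 = 225049.

225000 cells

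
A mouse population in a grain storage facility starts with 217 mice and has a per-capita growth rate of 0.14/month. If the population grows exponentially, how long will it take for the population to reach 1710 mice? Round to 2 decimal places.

14.75 months

Set N₀·e^(rt) = 1710: e^(0.14·t) = 1710/217 = 7.8802.
0.14·t = ln(7.8802) = 2.0644, so t = 2.0644/0.14 = 14.745.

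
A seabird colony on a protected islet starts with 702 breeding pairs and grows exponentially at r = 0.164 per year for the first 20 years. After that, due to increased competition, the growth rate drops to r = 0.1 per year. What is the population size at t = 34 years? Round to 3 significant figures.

75700 breeding pairs

Phase 1: N(20) = 702·e^(0.164×20) = 702·e^3.28 = 18656.2.
Phase 2 runs for 34 − 20 = 14 years at r = 0.1.
N(34) = 18656.2·e^(0.1×14) = 18656.2·e^1.4 = 75654.6.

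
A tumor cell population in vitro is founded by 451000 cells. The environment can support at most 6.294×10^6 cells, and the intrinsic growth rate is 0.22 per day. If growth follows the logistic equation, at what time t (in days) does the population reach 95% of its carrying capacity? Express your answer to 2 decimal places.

A = (K − N₀)/N₀ = (6.294×10^6 − 451000)/451000 = 12.956.
Solve 6.294×10^6/(1 + 12.956·e^(−0.22t)) = 5.9793×10^6: 1 + 12.956·e^(−0.22t) = 1.0526, so e^(−0.22t) = 0.00406244.
−0.22·t = ln(0.00406244) = -5.506, so t = 5.506/0.22 = 25.027.

25.03 days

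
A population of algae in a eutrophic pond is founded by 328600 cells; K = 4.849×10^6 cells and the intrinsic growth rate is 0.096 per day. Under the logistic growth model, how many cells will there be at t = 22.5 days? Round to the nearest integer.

1874752 cells

A = (K − N₀)/N₀ = (4.849×10^6 − 328600)/328600 = 13.757.
N(t) = K/(1 + A·e^(−rt)) = 4.849×10^6/(1 + 13.757×e^(−0.096×22.5)).
e^(−2.16) = 0.11533; denominator = 1 + 13.757×0.11533 = 2.5865.
N = 4.849×10^6/2.5865 = 1.874752×10^6.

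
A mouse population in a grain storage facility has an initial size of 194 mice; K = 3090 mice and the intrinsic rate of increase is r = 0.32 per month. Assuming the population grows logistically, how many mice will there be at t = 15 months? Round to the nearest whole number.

2752 mice

A = (K − N₀)/N₀ = (3090 − 194)/194 = 14.928.
N(t) = K/(1 + A·e^(−rt)) = 3090/(1 + 14.928×e^(−0.32×15)).
e^(−4.8) = 0.0082297; denominator = 1 + 14.928×0.0082297 = 1.1229.
N = 3090/1.1229 = 2751.92.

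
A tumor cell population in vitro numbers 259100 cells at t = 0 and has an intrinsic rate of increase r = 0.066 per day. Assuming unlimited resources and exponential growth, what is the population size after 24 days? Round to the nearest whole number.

N(t) = N₀·e^(rt) = 259100 × e^(0.066×24) = 259100 × e^1.584.
e^1.584 ≈ 4.8744, so N ≈ 259100 × 4.8744 = 1.262961×10^6.

1262961 cells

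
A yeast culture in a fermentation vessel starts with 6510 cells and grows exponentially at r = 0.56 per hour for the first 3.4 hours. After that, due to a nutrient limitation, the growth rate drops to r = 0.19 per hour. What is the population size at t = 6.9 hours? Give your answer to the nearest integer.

Phase 1: N(3.4) = 6510·e^(0.56×3.4) = 6510·e^1.904 = 43699.6.
Phase 2 runs for 6.9 − 3.4 = 3.5 hours at r = 0.19.
N(6.9) = 43699.6·e^(0.19×3.5) = 43699.6·e^0.665 = 84973.5.

84974 cells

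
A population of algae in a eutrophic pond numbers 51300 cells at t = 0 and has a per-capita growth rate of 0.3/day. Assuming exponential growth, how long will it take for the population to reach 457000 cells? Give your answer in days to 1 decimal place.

Set N₀·e^(rt) = 457000: e^(0.3·t) = 457000/51300 = 8.9084.
0.3·t = ln(8.9084) = 2.187, so t = 2.187/0.3 = 7.29.

7.3 days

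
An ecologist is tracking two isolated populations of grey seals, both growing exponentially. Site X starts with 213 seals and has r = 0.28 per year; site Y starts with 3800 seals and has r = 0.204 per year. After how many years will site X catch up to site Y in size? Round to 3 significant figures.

37.9 years

Set 213·e^(0.28t) = 3800·e^(0.204t).
e^((0.28 − 0.204)t) = 3800/213 → e^(0.076·t) = 17.84.
0.076·t = ln(17.84) = 2.8815, so t = 2.8815/0.076 = 37.914.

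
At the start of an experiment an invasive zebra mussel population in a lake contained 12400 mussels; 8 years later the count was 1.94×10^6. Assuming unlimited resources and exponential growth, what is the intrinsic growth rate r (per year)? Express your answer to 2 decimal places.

0.63 per year

From N(t) = N₀·e^(rt): e^(r·8) = 1.94×10^6/12400 = 156.45.
r·8 = ln(156.45) = 5.0527, so r = 5.0527/8 = 0.63159.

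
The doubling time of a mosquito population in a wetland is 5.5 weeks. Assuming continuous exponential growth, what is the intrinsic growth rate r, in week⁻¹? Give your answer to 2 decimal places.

r = ln(2)/t_d = 0.6931/5.5 = 0.12603.

0.13 per week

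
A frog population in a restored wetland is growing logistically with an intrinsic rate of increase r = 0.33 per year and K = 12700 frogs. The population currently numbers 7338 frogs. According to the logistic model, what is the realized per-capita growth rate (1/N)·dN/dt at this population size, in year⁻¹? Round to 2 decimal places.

(1/N)·dN/dt = r(1 − N/K) = 0.33 × (1 − 7338/12700).
= 0.33 × 0.4222 = 0.13933.

0.14 per year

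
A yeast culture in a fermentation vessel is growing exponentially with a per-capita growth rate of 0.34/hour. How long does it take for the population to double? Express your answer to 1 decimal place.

2.0 hours

Doubling time t_d = ln(2)/r = 0.6931/0.34 = 2.0387.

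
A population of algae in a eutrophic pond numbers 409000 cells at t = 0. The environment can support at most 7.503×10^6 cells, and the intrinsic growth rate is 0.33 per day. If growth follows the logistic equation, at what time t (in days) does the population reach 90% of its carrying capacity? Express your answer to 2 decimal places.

15.30 days

A = (K − N₀)/N₀ = (7.503×10^6 − 409000)/409000 = 17.345.
Solve 7.503×10^6/(1 + 17.345·e^(−0.33t)) = 6.7527×10^6: 1 + 17.345·e^(−0.33t) = 1.1111, so e^(−0.33t) = 0.00640604.
−0.33·t = ln(0.00640604) = -5.0505, so t = 5.0505/0.33 = 15.305.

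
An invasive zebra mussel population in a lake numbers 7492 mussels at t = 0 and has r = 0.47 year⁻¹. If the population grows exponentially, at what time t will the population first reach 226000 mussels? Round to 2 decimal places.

7.25 years

Set N₀·e^(rt) = 226000: e^(0.47·t) = 226000/7492 = 30.166.
0.47·t = ln(30.166) = 3.4067, so t = 3.4067/0.47 = 7.2483.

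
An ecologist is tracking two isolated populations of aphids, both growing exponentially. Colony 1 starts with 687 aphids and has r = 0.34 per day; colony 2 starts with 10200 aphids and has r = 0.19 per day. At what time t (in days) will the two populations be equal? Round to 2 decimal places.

Set 687·e^(0.34t) = 10200·e^(0.19t).
e^((0.34 − 0.19)t) = 10200/687 → e^(0.15·t) = 14.847.
0.15·t = ln(14.847) = 2.6978, so t = 2.6978/0.15 = 17.985.

17.99 days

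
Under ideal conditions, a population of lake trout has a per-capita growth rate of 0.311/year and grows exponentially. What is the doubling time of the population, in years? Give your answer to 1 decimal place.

Doubling time t_d = ln(2)/r = 0.6931/0.311 = 2.2288.

2.2 years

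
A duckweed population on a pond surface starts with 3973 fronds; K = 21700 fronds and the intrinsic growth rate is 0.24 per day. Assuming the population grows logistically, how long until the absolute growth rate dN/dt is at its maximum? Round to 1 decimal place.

6.2 days

Logistic growth is fastest at N = K/2 = 10850.
A = (K − N₀)/N₀ = 4.4619. Set K/(1 + A·e^(−rt)) = K/2 → A·e^(−rt) = 1.
e^(−0.24t) = 1/4.4619 = 0.224121, so t = ln(4.4619)/0.24 = 1.4956/0.24 = 6.2315.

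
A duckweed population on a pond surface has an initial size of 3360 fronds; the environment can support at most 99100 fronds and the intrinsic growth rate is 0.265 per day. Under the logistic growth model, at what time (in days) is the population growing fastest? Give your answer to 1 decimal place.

Logistic growth is fastest at N = K/2 = 49550.
A = (K − N₀)/N₀ = 28.494. Set K/(1 + A·e^(−rt)) = K/2 → A·e^(−rt) = 1.
e^(−0.265t) = 1/28.494 = 0.035095, so t = ln(28.494)/0.265 = 3.3497/0.265 = 12.64.

12.6 days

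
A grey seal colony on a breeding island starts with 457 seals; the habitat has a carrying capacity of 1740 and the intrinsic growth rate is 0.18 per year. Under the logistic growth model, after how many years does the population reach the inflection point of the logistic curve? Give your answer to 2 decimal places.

5.73 years

Logistic growth is fastest at N = K/2 = 870.
A = (K − N₀)/N₀ = 2.8074. Set K/(1 + A·e^(−rt)) = K/2 → A·e^(−rt) = 1.
e^(−0.18t) = 1/2.8074 = 0.356196, so t = ln(2.8074)/0.18 = 1.0323/0.18 = 5.7348.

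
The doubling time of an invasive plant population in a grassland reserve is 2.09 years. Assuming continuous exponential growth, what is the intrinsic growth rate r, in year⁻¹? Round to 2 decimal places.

0.33 per year

r = ln(2)/t_d = 0.6931/2.09 = 0.33165.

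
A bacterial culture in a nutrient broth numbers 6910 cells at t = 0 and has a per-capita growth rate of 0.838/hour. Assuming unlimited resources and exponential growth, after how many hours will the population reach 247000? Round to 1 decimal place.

Set N₀·e^(rt) = 247000: e^(0.838·t) = 247000/6910 = 35.745.
0.838·t = ln(35.745) = 3.5764, so t = 3.5764/0.838 = 4.2678.

4.3 hours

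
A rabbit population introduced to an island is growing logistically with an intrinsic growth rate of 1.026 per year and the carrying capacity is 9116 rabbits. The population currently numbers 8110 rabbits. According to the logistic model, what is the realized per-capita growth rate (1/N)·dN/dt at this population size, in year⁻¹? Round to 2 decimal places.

(1/N)·dN/dt = r(1 − N/K) = 1.026 × (1 − 8110/9116).
= 1.026 × 0.11036 = 0.11322.

0.11 per year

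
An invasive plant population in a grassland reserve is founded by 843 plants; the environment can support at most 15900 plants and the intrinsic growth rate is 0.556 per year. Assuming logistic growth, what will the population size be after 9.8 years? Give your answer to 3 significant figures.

14800 plants

A = (K − N₀)/N₀ = (15900 − 843)/843 = 17.861.
N(t) = K/(1 + A·e^(−rt)) = 15900/(1 + 17.861×e^(−0.556×9.8)).
e^(−5.449) = 0.0043015; denominator = 1 + 17.861×0.0043015 = 1.0768.
N = 15900/1.0768 = 14765.6.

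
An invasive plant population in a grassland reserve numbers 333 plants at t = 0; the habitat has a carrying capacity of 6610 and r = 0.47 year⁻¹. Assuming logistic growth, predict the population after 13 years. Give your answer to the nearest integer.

A = (K − N₀)/N₀ = (6610 − 333)/333 = 18.85.
N(t) = K/(1 + A·e^(−rt)) = 6610/(1 + 18.85×e^(−0.47×13)).
e^(−6.11) = 0.0022206; denominator = 1 + 18.85×0.0022206 = 1.0419.
N = 6610/1.0419 = 6344.44.

6344 plants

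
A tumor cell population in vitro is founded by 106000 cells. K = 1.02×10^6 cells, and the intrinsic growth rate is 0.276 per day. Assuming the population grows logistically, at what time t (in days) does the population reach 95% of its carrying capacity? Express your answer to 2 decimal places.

A = (K − N₀)/N₀ = (1.02×10^6 − 106000)/106000 = 8.6226.
Solve 1.02×10^6/(1 + 8.6226·e^(−0.276t)) = 969000: 1 + 8.6226·e^(−0.276t) = 1.0526, so e^(−0.276t) = 0.00610388.
−0.276·t = ln(0.00610388) = -5.0988, so t = 5.0988/0.276 = 18.474.

18.47 days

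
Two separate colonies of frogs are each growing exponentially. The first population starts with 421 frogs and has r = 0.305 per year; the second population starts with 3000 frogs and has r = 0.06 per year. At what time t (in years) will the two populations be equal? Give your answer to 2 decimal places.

8.02 years

Set 421·e^(0.305t) = 3000·e^(0.06t).
e^((0.305 − 0.06)t) = 3000/421 → e^(0.245·t) = 7.1259.
0.245·t = ln(7.1259) = 1.9637, so t = 1.9637/0.245 = 8.0152.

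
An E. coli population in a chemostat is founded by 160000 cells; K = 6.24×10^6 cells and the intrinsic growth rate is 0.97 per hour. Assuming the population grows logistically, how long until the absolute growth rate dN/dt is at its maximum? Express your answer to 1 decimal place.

Logistic growth is fastest at N = K/2 = 3.12×10^6.
A = (K − N₀)/N₀ = 38. Set K/(1 + A·e^(−rt)) = K/2 → A·e^(−rt) = 1.
e^(−0.97t) = 1/38 = 0.0263158, so t = ln(38)/0.97 = 3.6376/0.97 = 3.7501.

3.8 hours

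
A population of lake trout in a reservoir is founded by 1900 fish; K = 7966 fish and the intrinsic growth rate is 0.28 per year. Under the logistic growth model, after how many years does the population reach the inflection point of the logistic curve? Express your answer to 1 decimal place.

Logistic growth is fastest at N = K/2 = 3983.
A = (K − N₀)/N₀ = 3.1926. Set K/(1 + A·e^(−rt)) = K/2 → A·e^(−rt) = 1.
e^(−0.28t) = 1/3.1926 = 0.313221, so t = ln(3.1926)/0.28 = 1.1608/0.28 = 4.1459.

4.1 years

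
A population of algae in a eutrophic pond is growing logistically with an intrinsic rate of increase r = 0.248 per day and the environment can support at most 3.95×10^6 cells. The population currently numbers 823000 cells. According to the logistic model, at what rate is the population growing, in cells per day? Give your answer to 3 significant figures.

dN/dt = rN(1 − N/K) = 0.248 × 823000 × (1 − 823000/3.95×10^6).
1 − 823000/3.95×10^6 = 0.79165; dN/dt = 0.248 × 823000 × 0.79165 = 1.61578×10^5.

162000 cells per day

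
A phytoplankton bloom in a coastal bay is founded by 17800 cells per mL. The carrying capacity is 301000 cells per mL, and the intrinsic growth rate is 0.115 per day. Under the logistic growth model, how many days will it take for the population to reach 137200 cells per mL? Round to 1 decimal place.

A = (K − N₀)/N₀ = (301000 − 17800)/17800 = 15.91.
Solve 301000/(1 + 15.91·e^(−0.115t)) = 137200: 1 + 15.91·e^(−0.115t) = 2.1939, so e^(−0.115t) = 0.0750389.
−0.115·t = ln(0.0750389) = -2.5897, so t = 2.5897/0.115 = 22.52.

22.5 days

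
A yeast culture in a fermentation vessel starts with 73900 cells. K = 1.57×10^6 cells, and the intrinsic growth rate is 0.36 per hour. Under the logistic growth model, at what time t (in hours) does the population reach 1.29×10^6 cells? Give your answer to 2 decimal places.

12.60 hours

A = (K − N₀)/N₀ = (1.57×10^6 − 73900)/73900 = 20.245.
Solve 1.57×10^6/(1 + 20.245·e^(−0.36t)) = 1.29×10^6: 1 + 20.245·e^(−0.36t) = 1.2171, so e^(−0.36t) = 0.0107214.
−0.36·t = ln(0.0107214) = -4.5355, so t = 4.5355/0.36 = 12.599.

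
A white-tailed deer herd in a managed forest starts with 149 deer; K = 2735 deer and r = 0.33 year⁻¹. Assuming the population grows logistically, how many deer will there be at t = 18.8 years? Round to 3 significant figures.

2640 deer

A = (K − N₀)/N₀ = (2735 − 149)/149 = 17.356.
N(t) = K/(1 + A·e^(−rt)) = 2735/(1 + 17.356×e^(−0.33×18.8)).
e^(−6.204) = 0.0020213; denominator = 1 + 17.356×0.0020213 = 1.0351.
N = 2735/1.0351 = 2642.3.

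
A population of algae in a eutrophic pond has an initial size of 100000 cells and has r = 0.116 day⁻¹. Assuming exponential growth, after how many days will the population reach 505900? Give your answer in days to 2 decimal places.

13.98 days

Set N₀·e^(rt) = 505900: e^(0.116·t) = 505900/100000 = 5.059.
0.116·t = ln(5.059) = 1.6212, so t = 1.6212/0.116 = 13.976.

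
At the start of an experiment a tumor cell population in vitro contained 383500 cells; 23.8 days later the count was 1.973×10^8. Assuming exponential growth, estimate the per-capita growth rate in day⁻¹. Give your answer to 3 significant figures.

From N(t) = N₀·e^(rt): e^(r·23.8) = 1.973×10^8/383500 = 514.47.
r·23.8 = ln(514.47) = 6.2431, so r = 6.2431/23.8 = 0.26232.

0.262 per day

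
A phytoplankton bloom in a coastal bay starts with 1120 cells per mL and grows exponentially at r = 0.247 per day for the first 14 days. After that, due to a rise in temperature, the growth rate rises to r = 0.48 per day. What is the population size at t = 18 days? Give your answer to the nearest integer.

242579 cells per mL

Phase 1: N(14) = 1120·e^(0.247×14) = 1120·e^3.458 = 35563.8.
Phase 2 runs for 18 − 14 = 4 days at r = 0.48.
N(18) = 35563.8·e^(0.48×4) = 35563.8·e^1.92 = 242579.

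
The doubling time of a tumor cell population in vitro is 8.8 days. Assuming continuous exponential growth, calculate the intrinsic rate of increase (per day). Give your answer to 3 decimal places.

r = ln(2)/t_d = 0.6931/8.8 = 0.078767.

0.079 per day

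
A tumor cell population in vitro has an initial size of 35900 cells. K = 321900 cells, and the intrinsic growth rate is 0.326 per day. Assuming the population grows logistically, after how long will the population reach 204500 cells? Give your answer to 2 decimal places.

8.07 days

A = (K − N₀)/N₀ = (321900 − 35900)/35900 = 7.9666.
Solve 321900/(1 + 7.9666·e^(−0.326t)) = 204500: 1 + 7.9666·e^(−0.326t) = 1.5741, so e^(−0.326t) = 0.0720615.
−0.326·t = ln(0.0720615) = -2.6302, so t = 2.6302/0.326 = 8.0682.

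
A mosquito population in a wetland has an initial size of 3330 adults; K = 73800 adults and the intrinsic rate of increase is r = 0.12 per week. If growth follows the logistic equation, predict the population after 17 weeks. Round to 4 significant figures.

19670 adults

A = (K − N₀)/N₀ = (73800 − 3330)/3330 = 21.162.
N(t) = K/(1 + A·e^(−rt)) = 73800/(1 + 21.162×e^(−0.12×17)).
e^(−2.04) = 0.13003; denominator = 1 + 21.162×0.13003 = 3.7517.
N = 73800/3.7517 = 19671.1.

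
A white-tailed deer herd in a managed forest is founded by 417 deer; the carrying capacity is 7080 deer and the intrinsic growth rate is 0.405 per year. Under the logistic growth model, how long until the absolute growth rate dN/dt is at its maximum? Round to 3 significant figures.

6.84 years

Logistic growth is fastest at N = K/2 = 3540.
A = (K − N₀)/N₀ = 15.978. Set K/(1 + A·e^(−rt)) = K/2 → A·e^(−rt) = 1.
e^(−0.405t) = 1/15.978 = 0.0625844, so t = ln(15.978)/0.405 = 2.7712/0.405 = 6.8426.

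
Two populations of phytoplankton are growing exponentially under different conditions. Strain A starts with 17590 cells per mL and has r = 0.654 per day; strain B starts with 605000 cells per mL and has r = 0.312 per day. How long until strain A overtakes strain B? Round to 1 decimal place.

Set 17590·e^(0.654t) = 605000·e^(0.312t).
e^((0.654 − 0.312)t) = 605000/17590 → e^(0.342·t) = 34.395.
0.342·t = ln(34.395) = 3.5379, so t = 3.5379/0.342 = 10.345.

10.3 days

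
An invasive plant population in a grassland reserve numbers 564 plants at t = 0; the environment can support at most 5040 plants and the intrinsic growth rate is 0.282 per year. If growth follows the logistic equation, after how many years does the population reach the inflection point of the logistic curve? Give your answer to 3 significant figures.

7.35 years

Logistic growth is fastest at N = K/2 = 2520.
A = (K − N₀)/N₀ = 7.9362. Set K/(1 + A·e^(−rt)) = K/2 → A·e^(−rt) = 1.
e^(−0.282t) = 1/7.9362 = 0.126005, so t = ln(7.9362)/0.282 = 2.0714/0.282 = 7.3455.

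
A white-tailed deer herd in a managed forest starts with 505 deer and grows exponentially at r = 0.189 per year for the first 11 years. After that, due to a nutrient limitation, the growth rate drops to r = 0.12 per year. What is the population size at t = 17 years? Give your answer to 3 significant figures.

Phase 1: N(11) = 505·e^(0.189×11) = 505·e^2.079 = 4038.22.
Phase 2 runs for 17 − 11 = 6 years at r = 0.12.
N(17) = 4038.22·e^(0.12×6) = 4038.22·e^0.72 = 8296.25.

8300 deer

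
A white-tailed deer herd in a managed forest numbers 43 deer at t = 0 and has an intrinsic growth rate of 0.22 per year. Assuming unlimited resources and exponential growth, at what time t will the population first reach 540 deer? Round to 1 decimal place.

Set N₀·e^(rt) = 540: e^(0.22·t) = 540/43 = 12.558.
0.22·t = ln(12.558) = 2.5304, so t = 2.5304/0.22 = 11.502.

11.5 years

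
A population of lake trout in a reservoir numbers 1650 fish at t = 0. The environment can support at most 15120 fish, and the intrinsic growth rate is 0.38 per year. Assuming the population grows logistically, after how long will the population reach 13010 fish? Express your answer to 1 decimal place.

A = (K − N₀)/N₀ = (15120 − 1650)/1650 = 8.1636.
Solve 15120/(1 + 8.1636·e^(−0.38t)) = 13010: 1 + 8.1636·e^(−0.38t) = 1.1622, so e^(−0.38t) = 0.0198665.
−0.38·t = ln(0.0198665) = -3.9187, so t = 3.9187/0.38 = 10.312.

10.3 years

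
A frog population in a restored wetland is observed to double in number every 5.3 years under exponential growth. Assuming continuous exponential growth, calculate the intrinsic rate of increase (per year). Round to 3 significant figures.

0.131 per year

r = ln(2)/t_d = 0.6931/5.3 = 0.13078.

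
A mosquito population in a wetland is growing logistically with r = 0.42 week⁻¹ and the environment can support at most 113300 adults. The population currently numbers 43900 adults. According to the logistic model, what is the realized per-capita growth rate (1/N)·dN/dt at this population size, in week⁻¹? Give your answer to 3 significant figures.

(1/N)·dN/dt = r(1 − N/K) = 0.42 × (1 − 43900/113300).
= 0.42 × 0.61253 = 0.25726.

0.257 per week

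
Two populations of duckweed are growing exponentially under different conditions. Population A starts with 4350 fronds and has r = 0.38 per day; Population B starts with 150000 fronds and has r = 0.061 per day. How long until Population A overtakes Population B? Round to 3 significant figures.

Set 4350·e^(0.38t) = 150000·e^(0.061t).
e^((0.38 − 0.061)t) = 150000/4350 → e^(0.319·t) = 34.483.
0.319·t = ln(34.483) = 3.5405, so t = 3.5405/0.319 = 11.099.

11.1 days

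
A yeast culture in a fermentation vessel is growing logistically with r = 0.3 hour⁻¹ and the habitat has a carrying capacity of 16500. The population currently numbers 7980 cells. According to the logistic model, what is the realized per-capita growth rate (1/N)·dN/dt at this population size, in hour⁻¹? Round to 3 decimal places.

(1/N)·dN/dt = r(1 − N/K) = 0.3 × (1 − 7980/16500).
= 0.3 × 0.51636 = 0.15491.

0.155 per hour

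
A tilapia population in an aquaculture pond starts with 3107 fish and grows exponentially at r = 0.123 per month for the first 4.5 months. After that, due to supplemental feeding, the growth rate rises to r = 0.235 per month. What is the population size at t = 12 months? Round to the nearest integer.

31490 fish

Phase 1: N(4.5) = 3107·e^(0.123×4.5) = 3107·e^0.5535 = 5404.1.
Phase 2 runs for 12 − 4.5 = 7.5 months at r = 0.235.
N(12) = 5404.1·e^(0.235×7.5) = 5404.1·e^1.762 = 31489.6.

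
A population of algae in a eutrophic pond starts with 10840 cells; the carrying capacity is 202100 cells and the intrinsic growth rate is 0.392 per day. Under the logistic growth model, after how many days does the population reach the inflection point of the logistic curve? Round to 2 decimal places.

7.32 days

Logistic growth is fastest at N = K/2 = 101050.
A = (K − N₀)/N₀ = 17.644. Set K/(1 + A·e^(−rt)) = K/2 → A·e^(−rt) = 1.
e^(−0.392t) = 1/17.644 = 0.0566768, so t = ln(17.644)/0.392 = 2.8704/0.392 = 7.3224.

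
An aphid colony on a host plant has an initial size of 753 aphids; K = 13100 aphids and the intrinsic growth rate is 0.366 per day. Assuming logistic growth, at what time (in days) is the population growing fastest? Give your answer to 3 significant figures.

Logistic growth is fastest at N = K/2 = 6550.
A = (K − N₀)/N₀ = 16.397. Set K/(1 + A·e^(−rt)) = K/2 → A·e^(−rt) = 1.
e^(−0.366t) = 1/16.397 = 0.0609865, so t = ln(16.397)/0.366 = 2.7971/0.366 = 7.6424.

7.64 days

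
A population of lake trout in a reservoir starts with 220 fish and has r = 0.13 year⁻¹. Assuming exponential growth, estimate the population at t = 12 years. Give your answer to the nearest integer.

N(t) = N₀·e^(rt) = 220 × e^(0.13×12) = 220 × e^1.56.
e^1.56 ≈ 4.7588, so N ≈ 220 × 4.7588 = 1046.94.

1047 fish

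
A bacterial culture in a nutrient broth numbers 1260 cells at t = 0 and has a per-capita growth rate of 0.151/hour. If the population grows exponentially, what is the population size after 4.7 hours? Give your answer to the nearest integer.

N(t) = N₀·e^(rt) = 1260 × e^(0.151×4.7) = 1260 × e^0.7097.
e^0.7097 ≈ 2.0334, so N ≈ 1260 × 2.0334 = 2562.06.

2562 cells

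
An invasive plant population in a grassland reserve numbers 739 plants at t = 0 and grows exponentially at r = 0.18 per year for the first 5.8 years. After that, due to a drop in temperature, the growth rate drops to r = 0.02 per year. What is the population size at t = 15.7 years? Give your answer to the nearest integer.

2559 plants

Phase 1: N(5.8) = 739·e^(0.18×5.8) = 739·e^1.044 = 2099.17.
Phase 2 runs for 15.7 − 5.8 = 9.9 years at r = 0.02.
N(15.7) = 2099.17·e^(0.02×9.9) = 2099.17·e^0.198 = 2558.81.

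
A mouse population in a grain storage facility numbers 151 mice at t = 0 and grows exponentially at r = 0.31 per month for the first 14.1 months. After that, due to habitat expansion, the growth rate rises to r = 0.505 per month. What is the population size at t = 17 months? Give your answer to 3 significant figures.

51700 mice

Phase 1: N(14.1) = 151·e^(0.31×14.1) = 151·e^4.371 = 11947.5.
Phase 2 runs for 17 − 14.1 = 2.9 months at r = 0.505.
N(17) = 11947.5·e^(0.505×2.9) = 11947.5·e^1.465 = 51677.6.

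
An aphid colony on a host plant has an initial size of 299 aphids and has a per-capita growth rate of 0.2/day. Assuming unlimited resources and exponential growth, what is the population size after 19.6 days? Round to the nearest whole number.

N(t) = N₀·e^(rt) = 299 × e^(0.2×19.6) = 299 × e^3.92.
e^3.92 ≈ 50.4, so N ≈ 299 × 50.4 = 15069.7.

15070 aphids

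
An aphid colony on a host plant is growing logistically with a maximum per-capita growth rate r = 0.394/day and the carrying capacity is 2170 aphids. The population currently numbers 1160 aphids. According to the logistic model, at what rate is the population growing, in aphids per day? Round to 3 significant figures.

dN/dt = rN(1 − N/K) = 0.394 × 1160 × (1 − 1160/2170).
1 − 1160/2170 = 0.46544; dN/dt = 0.394 × 1160 × 0.46544 = 212.72.

213 aphids per day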